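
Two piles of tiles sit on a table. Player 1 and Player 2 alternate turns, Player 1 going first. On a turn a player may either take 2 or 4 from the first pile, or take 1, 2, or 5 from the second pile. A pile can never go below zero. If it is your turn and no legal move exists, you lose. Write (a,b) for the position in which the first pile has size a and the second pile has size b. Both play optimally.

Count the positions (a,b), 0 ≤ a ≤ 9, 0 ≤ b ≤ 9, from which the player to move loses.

34

Build the W/L table. Terminal = L. A non-terminal position is W if it has a move to some L; otherwise it is L.
Every move lowers a or b (never raises either), so fill the grid row by row in increasing a, and left to right within a row: each cell's successors are then already labelled.
      b=0  b=1  b=2  b=3  b=4  b=5  b=6  b=7  b=8  b=9
a=0:    L    W    W    L    W    W    L    W    W    L
a=1:    L    W    W    L    W    W    L    W    W    L
a=2:    W    L    W    W    L    W    W    L    W    W
a=3:    W    L    W    W    L    W    W    L    W    W
a=4:    W    W    L    W    W    L    W    W    L    W
a=5:    W    W    L    W    W    L    W    W    L    W
a=6:    L    W    W    L    W    W    L    W    W    L
a=7:    L    W    W    L    W    W    L    W    W    L
a=8:    W    L    W    W    L    W    W    L    W    W
a=9:    W    L    W    W    L    W    W    L    W    W
Cells with no legal move (terminal, hence L): (0,0), (1,0).
The remaining L cells, each justified by listing all of its moves:
(0,3): moves to (0,2)(W), (0,1)(W); every one is W ⇒ L
(0,6): moves to (0,5)(W), (0,4)(W), (0,1)(W); every one is W ⇒ L
(0,9): moves to (0,8)(W), (0,7)(W), (0,4)(W); every one is W ⇒ L
(1,3): moves to (1,2)(W), (1,1)(W); every one is W ⇒ L
(1,6): moves to (1,5)(W), (1,4)(W), (1,1)(W); every one is W ⇒ L
(1,9): moves to (1,8)(W), (1,7)(W), (1,4)(W); every one is W ⇒ L
(2,1): moves to (0,1)(W), (2,0)(W); every one is W ⇒ L
(2,4): moves to (0,4)(W), (2,3)(W), (2,2)(W); every one is W ⇒ L
(2,7): moves to (0,7)(W), (2,6)(W), (2,5)(W), (2,2)(W); every one is W ⇒ L
(3,1): moves to (1,1)(W), (3,0)(W); every one is W ⇒ L
(3,4): moves to (1,4)(W), (3,3)(W), (3,2)(W); every one is W ⇒ L
(3,7): moves to (1,7)(W), (3,6)(W), (3,5)(W), (3,2)(W); every one is W ⇒ L
(4,2): moves to (2,2)(W), (0,2)(W), (4,1)(W), (4,0)(W); every one is W ⇒ L
(4,5): moves to (2,5)(W), (0,5)(W), (4,4)(W), (4,3)(W), (4,0)(W); every one is W ⇒ L
(4,8): moves to (2,8)(W), (0,8)(W), (4,7)(W), (4,6)(W), (4,3)(W); every one is W ⇒ L
(5,2): moves to (3,2)(W), (1,2)(W), (5,1)(W), (5,0)(W); every one is W ⇒ L
(5,5): moves to (3,5)(W), (1,5)(W), (5,4)(W), (5,3)(W), (5,0)(W); every one is W ⇒ L
(5,8): moves to (3,8)(W), (1,8)(W), (5,7)(W), (5,6)(W), (5,3)(W); every one is W ⇒ L
(6,0): moves to (4,0)(W), (2,0)(W); every one is W ⇒ L
(6,3): moves to (4,3)(W), (2,3)(W), (6,2)(W), (6,1)(W); every one is W ⇒ L
(6,6): moves to (4,6)(W), (2,6)(W), (6,5)(W), (6,4)(W), (6,1)(W); every one is W ⇒ L
(6,9): moves to (4,9)(W), (2,9)(W), (6,8)(W), (6,7)(W), (6,4)(W); every one is W ⇒ L
(7,0): moves to (5,0)(W), (3,0)(W); every one is W ⇒ L
(7,3): moves to (5,3)(W), (3,3)(W), (7,2)(W), (7,1)(W); every one is W ⇒ L
(7,6): moves to (5,6)(W), (3,6)(W), (7,5)(W), (7,4)(W), (7,1)(W); every one is W ⇒ L
(7,9): moves to (5,9)(W), (3,9)(W), (7,8)(W), (7,7)(W), (7,4)(W); every one is W ⇒ L
(8,1): moves to (6,1)(W), (4,1)(W), (8,0)(W); every one is W ⇒ L
(8,4): moves to (6,4)(W), (4,4)(W), (8,3)(W), (8,2)(W); every one is W ⇒ L
(8,7): moves to (6,7)(W), (4,7)(W), (8,6)(W), (8,5)(W), (8,2)(W); every one is W ⇒ L
(9,1): moves to (7,1)(W), (5,1)(W), (9,0)(W); every one is W ⇒ L
(9,4): moves to (7,4)(W), (5,4)(W), (9,3)(W), (9,2)(W); every one is W ⇒ L
(9,7): moves to (7,7)(W), (5,7)(W), (9,6)(W), (9,5)(W), (9,2)(W); every one is W ⇒ L
Every other cell has at least one move into one of the L cells above, so it is W.
L cells per row: a=0: 4, a=1: 4, a=2: 3, a=3: 3, a=4: 3, a=5: 3, a=6: 4, a=7: 4, a=8: 3, a=9: 3; total 34.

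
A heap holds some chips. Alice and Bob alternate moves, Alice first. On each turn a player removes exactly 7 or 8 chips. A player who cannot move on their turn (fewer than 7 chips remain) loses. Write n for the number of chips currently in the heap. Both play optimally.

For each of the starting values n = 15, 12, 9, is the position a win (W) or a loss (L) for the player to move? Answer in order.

15: L, 12: W, 9: W

Work bottom-up. With no move the player to move loses. Otherwise the position is W if at least one move leads to an L position for the opponent, and L if every move leads to a W.
n=0: no move → L
n=1: no move → L
n=2: no move → L
n=3: no move → L
n=4: no move → L
n=5: no move → L
n=6: no move → L
n=7: W (go to 0, an L position)
n=8: W (go to 1, an L position)
n=9: W (go to 2, an L position)
n=10: W (go to 3, an L position)
n=11: W (go to 4, an L position)
n=12: W (go to 5, an L position)
n=13: W (go to 6, an L position)
n=14: W (go to 6, an L position)
n=15: L (options 8(W), 7(W) are all W)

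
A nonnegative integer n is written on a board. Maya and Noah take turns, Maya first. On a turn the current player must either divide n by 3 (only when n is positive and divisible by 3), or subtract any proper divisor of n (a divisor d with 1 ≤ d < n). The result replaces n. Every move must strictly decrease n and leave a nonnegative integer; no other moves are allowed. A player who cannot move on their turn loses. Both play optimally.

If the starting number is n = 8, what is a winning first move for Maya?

Move to 4.

Work bottom-up. With no move the player to move loses. Otherwise the position is W if at least one move leads to an L position for the opponent, and L if every move leads to a W.
n=0: no move → L
n=1: no move → L
n=2: →1(L), so W
n=3: →1(L), so W
n=4: →2(W), 3(W) — all W, so L
n=5: →4(L), so W
n=6: →4(L), so W
n=7: →6(W) only, which is W, so L
n=8: →4(L), so W
From 8, the L positions reachable in one move are: 4, 7. Any move reaching one of these is winning.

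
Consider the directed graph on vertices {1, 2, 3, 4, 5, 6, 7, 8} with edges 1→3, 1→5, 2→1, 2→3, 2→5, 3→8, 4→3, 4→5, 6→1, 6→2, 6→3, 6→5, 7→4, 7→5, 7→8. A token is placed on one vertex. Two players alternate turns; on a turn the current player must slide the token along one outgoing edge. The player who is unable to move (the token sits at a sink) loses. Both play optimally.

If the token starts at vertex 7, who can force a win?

Work bottom-up. With no move the player to move loses. Otherwise the position is W if at least one move leads to an L position for the opponent, and L if every move leads to a W.
Every edge goes from a vertex to one that appears earlier in the order 5, 8, 3, 4, 1, 2, 7, 6, so processing vertices in that order labels each vertex after all of its successors.
5: no outgoing edge → L
8: no outgoing edge → L
3: →8(L), so W
4: →5(L), so W
1: →5(L), so W
2: →5(L), so W
7: →8(L), so W
6: →5(L), so W
The starting position 7 is W: the player to move should move to 8, handing over an L position.

The first player wins.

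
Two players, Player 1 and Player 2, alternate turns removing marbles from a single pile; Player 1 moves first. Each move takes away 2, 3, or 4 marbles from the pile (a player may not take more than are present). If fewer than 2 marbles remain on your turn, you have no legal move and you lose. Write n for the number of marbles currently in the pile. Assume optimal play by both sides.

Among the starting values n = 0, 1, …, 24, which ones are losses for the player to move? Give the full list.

0, 1, 6, 7, 12, 13, 18, 19, 24

Build the W/L table. Terminal = L. A non-terminal position is W if it has a move to some L; otherwise it is L.
n=0: no move → L
n=1: no move → L
n=2: →0(L), so W
n=3: →1(L), so W
n=4: →1(L), so W
n=5: →1(L), so W
n=6: →4(W), 3(W), 2(W) — all W, so L
n=7: →5(W), 4(W), 3(W) — all W, so L
n=8: →6(L), so W
n=9: →7(L), so W
n=10: →7(L), so W
n=11: →7(L), so W
n=12: →10(W), 9(W), 8(W) — all W, so L
n=13: →11(W), 10(W), 9(W) — all W, so L
n=14: →12(L), so W
n=15: →13(L), so W
n=16: →13(L), so W
n=17: →13(L), so W
n=18: →16(W), 15(W), 14(W) — all W, so L
n=19: →17(W), 16(W), 15(W) — all W, so L
n=20: →18(L), so W
n=21: →19(L), so W
n=22: →19(L), so W
n=23: →19(L), so W
n=24: →22(W), 21(W), 20(W) — all W, so L
Reading off the rows marked L gives the requested list; there are 9 such values of n.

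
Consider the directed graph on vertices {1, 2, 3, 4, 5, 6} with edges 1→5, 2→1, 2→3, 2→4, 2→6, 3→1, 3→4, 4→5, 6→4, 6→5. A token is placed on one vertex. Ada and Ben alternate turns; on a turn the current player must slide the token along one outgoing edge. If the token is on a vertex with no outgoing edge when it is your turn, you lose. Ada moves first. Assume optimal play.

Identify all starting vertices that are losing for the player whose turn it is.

Use the standard recursion: the mover loses at a terminal position; elsewhere, the mover wins exactly when some move hands the opponent an L position.
Every edge goes from a vertex to one that appears earlier in the order 5, 4, 6, 1, 3, 2, so processing vertices in that order labels each vertex after all of its successors.
5: no outgoing edge → L
4: →5(L), so W
6: →5(L), so W
1: →5(L), so W
3: →1(W), 4(W) — all W, so L
2: →3(L), so W
The losing starting vertices are exactly the entries labelled L in this table (2 of them).

3, 5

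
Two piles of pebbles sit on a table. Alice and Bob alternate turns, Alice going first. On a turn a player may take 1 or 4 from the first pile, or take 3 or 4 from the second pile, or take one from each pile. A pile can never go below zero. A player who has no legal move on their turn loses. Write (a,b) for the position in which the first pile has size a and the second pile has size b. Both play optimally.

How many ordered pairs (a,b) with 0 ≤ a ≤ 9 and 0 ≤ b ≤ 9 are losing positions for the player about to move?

Compute win/loss labels from the base case upward. A position with no move is L. Any other position is W if it can reach an L in one move, else L.
Every move lowers a or b (never raises either), so fill the grid row by row in increasing a, and left to right within a row: each cell's successors are then already labelled.
      b=0  b=1  b=2  b=3  b=4  b=5  b=6  b=7  b=8  b=9
a=0:    L    L    L    W    W    W    W    L    L    L
a=1:    W    W    W    W    L    L    L    W    W    W
a=2:    L    L    L    W    W    W    W    W    L    L
a=3:    W    W    W    W    L    L    L    W    W    W
a=4:    W    W    W    L    W    W    W    W    W    W
a=5:    L    L    L    W    W    W    W    L    L    L
a=6:    W    W    W    W    L    L    L    W    W    W
a=7:    L    L    L    W    W    W    W    W    L    L
a=8:    W    W    W    W    L    L    L    W    W    W
a=9:    W    W    W    L    W    W    W    W    W    W
Cells with no legal move (terminal, hence L): (0,0), (0,1), (0,2).
The remaining L cells, each justified by listing all of its moves:
(0,7): →(0,4)(W), (0,3)(W) — all W, so L
(0,8): →(0,5)(W), (0,4)(W) — all W, so L
(0,9): →(0,6)(W), (0,5)(W) — all W, so L
(1,4): →(0,4)(W), (1,1)(W), (1,0)(W), (0,3)(W) — all W, so L
(1,5): →(0,5)(W), (1,2)(W), (1,1)(W), (0,4)(W) — all W, so L
(1,6): →(0,6)(W), (1,3)(W), (1,2)(W), (0,5)(W) — all W, so L
(2,0): →(1,0)(W) only, which is W, so L
(2,1): →(1,1)(W), (1,0)(W) — all W, so L
(2,2): →(1,2)(W), (1,1)(W) — all W, so L
(2,8): →(1,8)(W), (2,5)(W), (2,4)(W), (1,7)(W) — all W, so L
(2,9): →(1,9)(W), (2,6)(W), (2,5)(W), (1,8)(W) — all W, so L
(3,4): →(2,4)(W), (3,1)(W), (3,0)(W), (2,3)(W) — all W, so L
(3,5): →(2,5)(W), (3,2)(W), (3,1)(W), (2,4)(W) — all W, so L
(3,6): →(2,6)(W), (3,3)(W), (3,2)(W), (2,5)(W) — all W, so L
(4,3): →(3,3)(W), (0,3)(W), (4,0)(W), (3,2)(W) — all W, so L
(5,0): →(4,0)(W), (1,0)(W) — all W, so L
(5,1): →(4,1)(W), (1,1)(W), (4,0)(W) — all W, so L
(5,2): →(4,2)(W), (1,2)(W), (4,1)(W) — all W, so L
(5,7): →(4,7)(W), (1,7)(W), (5,4)(W), (5,3)(W), (4,6)(W) — all W, so L
(5,8): →(4,8)(W), (1,8)(W), (5,5)(W), (5,4)(W), (4,7)(W) — all W, so L
(5,9): →(4,9)(W), (1,9)(W), (5,6)(W), (5,5)(W), (4,8)(W) — all W, so L
(6,4): →(5,4)(W), (2,4)(W), (6,1)(W), (6,0)(W), (5,3)(W) — all W, so L
(6,5): →(5,5)(W), (2,5)(W), (6,2)(W), (6,1)(W), (5,4)(W) — all W, so L
(6,6): →(5,6)(W), (2,6)(W), (6,3)(W), (6,2)(W), (5,5)(W) — all W, so L
(7,0): →(6,0)(W), (3,0)(W) — all W, so L
(7,1): →(6,1)(W), (3,1)(W), (6,0)(W) — all W, so L
(7,2): →(6,2)(W), (3,2)(W), (6,1)(W) — all W, so L
(7,8): →(6,8)(W), (3,8)(W), (7,5)(W), (7,4)(W), (6,7)(W) — all W, so L
(7,9): →(6,9)(W), (3,9)(W), (7,6)(W), (7,5)(W), (6,8)(W) — all W, so L
(8,4): →(7,4)(W), (4,4)(W), (8,1)(W), (8,0)(W), (7,3)(W) — all W, so L
(8,5): →(7,5)(W), (4,5)(W), (8,2)(W), (8,1)(W), (7,4)(W) — all W, so L
(8,6): →(7,6)(W), (4,6)(W), (8,3)(W), (8,2)(W), (7,5)(W) — all W, so L
(9,3): →(8,3)(W), (5,3)(W), (9,0)(W), (8,2)(W) — all W, so L
Every other cell has at least one move into one of the L cells above, so it is W.
L cells per row: a=0: 6, a=1: 3, a=2: 5, a=3: 3, a=4: 1, a=5: 6, a=6: 3, a=7: 5, a=8: 3, a=9: 1; total 36.

36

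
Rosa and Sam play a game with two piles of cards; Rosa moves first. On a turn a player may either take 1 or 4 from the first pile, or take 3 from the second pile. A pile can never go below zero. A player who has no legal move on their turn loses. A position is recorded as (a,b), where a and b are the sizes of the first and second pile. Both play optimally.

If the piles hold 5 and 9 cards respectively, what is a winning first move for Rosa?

Move to (1,9).

Use the standard recursion: the mover loses at a terminal position; elsewhere, the mover wins exactly when some move hands the opponent an L position.
No move ever increases a pile, so every position that can arise here has a ≤ 5 and b ≤ 9; it is enough to label the cells with 0 ≤ a ≤ 5 and 0 ≤ b ≤ 9.
Every move lowers a or b (never raises either), so fill the grid row by row in increasing a, and left to right within a row: each cell's successors are then already labelled.
      b=0  b=1  b=2  b=3  b=4  b=5  b=6  b=7  b=8  b=9
a=0:    L    L    L    W    W    W    L    L    L    W
a=1:    W    W    W    L    L    L    W    W    W    L
a=2:    L    L    L    W    W    W    L    L    L    W
a=3:    W    W    W    L    L    L    W    W    W    L
a=4:    W    W    W    W    W    W    W    W    W    W
a=5:    L    L    L    W    W    W    L    L    L    W
Cells with no legal move (terminal, hence L): (0,0), (0,1), (0,2).
The remaining L cells, each justified by listing all of its moves:
(0,6): the only move is to (0,3)(W), a W ⇒ L
(0,7): the only move is to (0,4)(W), a W ⇒ L
(0,8): the only move is to (0,5)(W), a W ⇒ L
(1,3): moves to (0,3)(W), (1,0)(W); every one is W ⇒ L
(1,4): moves to (0,4)(W), (1,1)(W); every one is W ⇒ L
(1,5): moves to (0,5)(W), (1,2)(W); every one is W ⇒ L
(1,9): moves to (0,9)(W), (1,6)(W); every one is W ⇒ L
(2,0): the only move is to (1,0)(W), a W ⇒ L
(2,1): the only move is to (1,1)(W), a W ⇒ L
(2,2): the only move is to (1,2)(W), a W ⇒ L
(2,6): moves to (1,6)(W), (2,3)(W); every one is W ⇒ L
(2,7): moves to (1,7)(W), (2,4)(W); every one is W ⇒ L
(2,8): moves to (1,8)(W), (2,5)(W); every one is W ⇒ L
(3,3): moves to (2,3)(W), (3,0)(W); every one is W ⇒ L
(3,4): moves to (2,4)(W), (3,1)(W); every one is W ⇒ L
(3,5): moves to (2,5)(W), (3,2)(W); every one is W ⇒ L
(3,9): moves to (2,9)(W), (3,6)(W); every one is W ⇒ L
(5,0): moves to (4,0)(W), (1,0)(W); every one is W ⇒ L
(5,1): moves to (4,1)(W), (1,1)(W); every one is W ⇒ L
(5,2): moves to (4,2)(W), (1,2)(W); every one is W ⇒ L
(5,6): moves to (4,6)(W), (1,6)(W), (5,3)(W); every one is W ⇒ L
(5,7): moves to (4,7)(W), (1,7)(W), (5,4)(W); every one is W ⇒ L
(5,8): moves to (4,8)(W), (1,8)(W), (5,5)(W); every one is W ⇒ L
Every other cell has at least one move into one of the L cells above, so it is W.
From (5,9), the L positions reachable in one move are: (1,9), (5,6). Any move reaching one of these is winning.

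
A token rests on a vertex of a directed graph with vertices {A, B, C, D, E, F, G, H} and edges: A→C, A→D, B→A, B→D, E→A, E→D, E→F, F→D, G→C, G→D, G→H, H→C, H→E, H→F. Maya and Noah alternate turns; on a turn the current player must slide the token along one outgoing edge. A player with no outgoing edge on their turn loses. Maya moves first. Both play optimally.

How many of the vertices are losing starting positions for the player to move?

2

Positions with no move are L. A position that does have a move is losing for the player to move precisely when every available move leads to a winning position for the opponent. Fill in the labels:
Every edge goes from a vertex to one that appears earlier in the order C, D, A, B, F, E, H, G, so processing vertices in that order labels each vertex after all of its successors.
C: no outgoing edge → L
D: no outgoing edge → L
A: W (go to D, an L position)
B: W (go to D, an L position)
F: W (go to D, an L position)
E: W (go to D, an L position)
H: W (go to C, an L position)
G: W (go to D, an L position)
The L vertices are C, D; that is 2 in all.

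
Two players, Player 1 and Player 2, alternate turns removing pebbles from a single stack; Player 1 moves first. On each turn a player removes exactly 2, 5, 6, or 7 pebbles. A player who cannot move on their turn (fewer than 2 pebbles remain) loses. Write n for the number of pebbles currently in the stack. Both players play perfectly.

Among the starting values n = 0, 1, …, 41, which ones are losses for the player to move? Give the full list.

0, 1, 4, 12, 13, 16, 24, 25, 28, 36, 37, 40

Classify positions by backward induction: terminal positions (no move available) are L. From any other position, the mover wins iff some move reaches an L.
n=0: no move → L
n=1: no move → L
n=2: W (go to 0, an L position)
n=3: W (go to 1, an L position)
n=4: L (sole option 2(W) is W)
n=5: W (go to 0, an L position)
n=6: W (go to 4, an L position)
n=7: W (go to 1, an L position)
n=8: W (go to 1, an L position)
n=9: W (go to 4, an L position)
n=10: W (go to 4, an L position)
n=11: W (go to 4, an L position)
n=12: L (options 10(W), 7(W), 6(W), 5(W) are all W)
n=13: L (options 11(W), 8(W), 7(W), 6(W) are all W)
n=14: W (go to 12, an L position)
n=15: W (go to 13, an L position)
n=16: L (options 14(W), 11(W), 10(W), 9(W) are all W)
n=17: W (go to 12, an L position)
n=18: W (go to 16, an L position)
n=19: W (go to 13, an L position)
n=20: W (go to 13, an L position)
n=21: W (go to 16, an L position)
n=22: W (go to 16, an L position)
n=23: W (go to 16, an L position)
n=24: L (options 22(W), 19(W), 18(W), 17(W) are all W)
n=25: L (options 23(W), 20(W), 19(W), 18(W) are all W)
n=26: W (go to 24, an L position)
n=27: W (go to 25, an L position)
n=28: L (options 26(W), 23(W), 22(W), 21(W) are all W)
n=29: W (go to 24, an L position)
n=30: W (go to 28, an L position)
n=31: W (go to 25, an L position)
n=32: W (go to 25, an L position)
n=33: W (go to 28, an L position)
n=34: W (go to 28, an L position)
n=35: W (go to 28, an L position)
n=36: L (options 34(W), 31(W), 30(W), 29(W) are all W)
n=37: L (options 35(W), 32(W), 31(W), 30(W) are all W)
n=38: W (go to 36, an L position)
n=39: W (go to 37, an L position)
n=40: L (options 38(W), 35(W), 34(W), 33(W) are all W)
n=41: W (go to 36, an L position)
The losing starting values of n are exactly the entries labelled L in this table (12 of them).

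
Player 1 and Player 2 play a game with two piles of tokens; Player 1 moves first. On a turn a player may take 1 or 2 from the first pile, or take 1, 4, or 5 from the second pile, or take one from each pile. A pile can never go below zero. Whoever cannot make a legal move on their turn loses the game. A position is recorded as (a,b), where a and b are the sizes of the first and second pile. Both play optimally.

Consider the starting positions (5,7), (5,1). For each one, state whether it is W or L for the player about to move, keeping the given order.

(5,7): W, (5,1): L

Work bottom-up. With no move the player to move loses. Otherwise the position is W if at least one move leads to an L position for the opponent, and L if every move leads to a W.
No move ever increases a pile, so every position that can arise here has a ≤ 5 and b ≤ 7; it is enough to label the cells with 0 ≤ a ≤ 5 and 0 ≤ b ≤ 7.
Every move lowers a or b (never raises either), so fill the grid row by row in increasing a, and left to right within a row: each cell's successors are then already labelled.
      b=0  b=1  b=2  b=3  b=4  b=5  b=6  b=7
a=0:    L    W    L    W    W    W    W    W
a=1:    W    W    W    W    L    W    L    W
a=2:    W    L    W    L    W    W    W    W
a=3:    L    W    W    W    W    W    W    L
a=4:    W    W    L    W    L    W    W    W
a=5:    W    L    W    W    W    W    W    W
Cells with no legal move (terminal, hence L): (0,0).
The remaining L cells, each justified by listing all of its moves:
(0,2): the only move is to (0,1)(W), a W ⇒ L
(1,4): moves to (0,4)(W), (1,3)(W), (1,0)(W), (0,3)(W); every one is W ⇒ L
(1,6): moves to (0,6)(W), (1,5)(W), (1,2)(W), (1,1)(W), (0,5)(W); every one is W ⇒ L
(2,1): moves to (1,1)(W), (0,1)(W), (2,0)(W), (1,0)(W); every one is W ⇒ L
(2,3): moves to (1,3)(W), (0,3)(W), (2,2)(W), (1,2)(W); every one is W ⇒ L
(3,0): moves to (2,0)(W), (1,0)(W); every one is W ⇒ L
(3,7): moves to (2,7)(W), (1,7)(W), (3,6)(W), (3,3)(W), (3,2)(W), (2,6)(W); every one is W ⇒ L
(4,2): moves to (3,2)(W), (2,2)(W), (4,1)(W), (3,1)(W); every one is W ⇒ L
(4,4): moves to (3,4)(W), (2,4)(W), (4,3)(W), (4,0)(W), (3,3)(W); every one is W ⇒ L
(5,1): moves to (4,1)(W), (3,1)(W), (5,0)(W), (4,0)(W); every one is W ⇒ L
Every other cell has at least one move into one of the L cells above, so it is W.
(5,7): the move to (3,7) reaches an L cell, so W
(5,1): one of the L cells justified above, so L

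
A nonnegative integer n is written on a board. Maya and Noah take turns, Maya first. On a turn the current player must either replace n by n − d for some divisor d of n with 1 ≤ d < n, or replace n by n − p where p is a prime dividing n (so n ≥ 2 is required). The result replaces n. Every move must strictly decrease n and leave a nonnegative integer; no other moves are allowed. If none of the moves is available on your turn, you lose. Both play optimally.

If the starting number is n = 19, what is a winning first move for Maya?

Move to 0.

Positions with no move are L. A position that does have a move is losing for the player to move precisely when every available move leads to a winning position for the opponent. Fill in the labels:
n=0: no move → L
n=1: no move → L
n=2: reaches L-position 0 → W
n=3: reaches L-position 0 → W
n=4: only reaches 2(W), 3(W), all W → L
n=5: reaches L-position 0 → W
n=6: reaches L-position 4 → W
n=7: reaches L-position 0 → W
n=8: reaches L-position 4 → W
n=9: only reaches 6(W), 8(W), all W → L
n=10: reaches L-position 9 → W
n=11: reaches L-position 0 → W
n=12: reaches L-position 9 → W
n=13: reaches L-position 0 → W
n=14: only reaches 7(W), 12(W), 13(W), all W → L
n=15: reaches L-position 14 → W
n=16: reaches L-position 14 → W
n=17: reaches L-position 0 → W
n=18: reaches L-position 9 → W
n=19: reaches L-position 0 → W
From 19, the L positions reachable in one move are: 0.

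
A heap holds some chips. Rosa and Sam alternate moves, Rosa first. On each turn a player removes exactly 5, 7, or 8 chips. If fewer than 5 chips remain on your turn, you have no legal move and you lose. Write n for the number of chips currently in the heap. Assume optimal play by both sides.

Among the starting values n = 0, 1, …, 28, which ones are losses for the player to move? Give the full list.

Work bottom-up. With no move the player to move loses. Otherwise the position is W if at least one move leads to an L position for the opponent, and L if every move leads to a W.
n=0: no move → L
n=1: no move → L
n=2: no move → L
n=3: no move → L
n=4: no move → L
n=5: reaches L-position 0 → W
n=6: reaches L-position 1 → W
n=7: reaches L-position 2 → W
n=8: reaches L-position 3 → W
n=9: reaches L-position 4 → W
n=10: reaches L-position 3 → W
n=11: reaches L-position 4 → W
n=12: reaches L-position 4 → W
n=13: only reaches 8(W), 6(W), 5(W), all W → L
n=14: only reaches 9(W), 7(W), 6(W), all W → L
n=15: only reaches 10(W), 8(W), 7(W), all W → L
n=16: only reaches 11(W), 9(W), 8(W), all W → L
n=17: only reaches 12(W), 10(W), 9(W), all W → L
n=18: reaches L-position 13 → W
n=19: reaches L-position 14 → W
n=20: reaches L-position 15 → W
n=21: reaches L-position 16 → W
n=22: reaches L-position 17 → W
n=23: reaches L-position 16 → W
n=24: reaches L-position 17 → W
n=25: reaches L-position 17 → W
n=26: only reaches 21(W), 19(W), 18(W), all W → L
n=27: only reaches 22(W), 20(W), 19(W), all W → L
n=28: only reaches 23(W), 21(W), 20(W), all W → L
The losing starting values of n are exactly the entries labelled L in this table (13 of them).

0, 1, 2, 3, 4, 13, 14, 15, 16, 17, 26, 27, 28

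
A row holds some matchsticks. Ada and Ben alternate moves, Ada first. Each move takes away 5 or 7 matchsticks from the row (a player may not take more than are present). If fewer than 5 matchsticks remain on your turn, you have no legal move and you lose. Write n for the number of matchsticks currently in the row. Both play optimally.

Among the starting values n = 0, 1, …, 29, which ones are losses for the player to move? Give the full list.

0, 1, 2, 3, 4, 12, 13, 14, 15, 16, 24, 25, 26, 27, 28

Build the W/L table. Terminal = L. A non-terminal position is W if it has a move to some L; otherwise it is L.
n=0: no move → L
n=1: no move → L
n=2: no move → L
n=3: no move → L
n=4: no move → L
n=5: reaches L-position 0 → W
n=6: reaches L-position 1 → W
n=7: reaches L-position 2 → W
n=8: reaches L-position 3 → W
n=9: reaches L-position 4 → W
n=10: reaches L-position 3 → W
n=11: reaches L-position 4 → W
n=12: only reaches 7(W), 5(W), all W → L
n=13: only reaches 8(W), 6(W), all W → L
n=14: only reaches 9(W), 7(W), all W → L
n=15: only reaches 10(W), 8(W), all W → L
n=16: only reaches 11(W), 9(W), all W → L
n=17: reaches L-position 12 → W
n=18: reaches L-position 13 → W
n=19: reaches L-position 14 → W
n=20: reaches L-position 15 → W
n=21: reaches L-position 16 → W
n=22: reaches L-position 15 → W
n=23: reaches L-position 16 → W
n=24: only reaches 19(W), 17(W), all W → L
n=25: only reaches 20(W), 18(W), all W → L
n=26: only reaches 21(W), 19(W), all W → L
n=27: only reaches 22(W), 20(W), all W → L
n=28: only reaches 23(W), 21(W), all W → L
n=29: reaches L-position 24 → W
Reading off the rows marked L gives the requested list; there are 15 such values of n.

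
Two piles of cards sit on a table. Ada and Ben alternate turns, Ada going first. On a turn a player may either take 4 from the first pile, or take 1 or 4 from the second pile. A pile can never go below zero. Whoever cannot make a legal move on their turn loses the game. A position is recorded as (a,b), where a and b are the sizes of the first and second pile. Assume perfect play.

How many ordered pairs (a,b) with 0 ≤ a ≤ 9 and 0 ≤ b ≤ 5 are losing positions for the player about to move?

26

Compute win/loss labels from the base case upward. A position with no move is L. Any other position is W if it can reach an L in one move, else L.
Every move lowers a or b (never raises either), so fill the grid row by row in increasing a, and left to right within a row: each cell's successors are then already labelled.
      b=0  b=1  b=2  b=3  b=4  b=5
a=0:    L    W    L    W    W    L
a=1:    L    W    L    W    W    L
a=2:    L    W    L    W    W    L
a=3:    L    W    L    W    W    L
a=4:    W    L    W    L    W    W
a=5:    W    L    W    L    W    W
a=6:    W    L    W    L    W    W
a=7:    W    L    W    L    W    W
a=8:    L    W    L    W    W    L
a=9:    L    W    L    W    W    L
Cells with no legal move (terminal, hence L): (0,0), (1,0), (2,0), (3,0).
The remaining L cells, each justified by listing all of its moves:
(0,2): L (sole option (0,1)(W) is W)
(0,5): L (options (0,4)(W), (0,1)(W) are all W)
(1,2): L (sole option (1,1)(W) is W)
(1,5): L (options (1,4)(W), (1,1)(W) are all W)
(2,2): L (sole option (2,1)(W) is W)
(2,5): L (options (2,4)(W), (2,1)(W) are all W)
(3,2): L (sole option (3,1)(W) is W)
(3,5): L (options (3,4)(W), (3,1)(W) are all W)
(4,1): L (options (0,1)(W), (4,0)(W) are all W)
(4,3): L (options (0,3)(W), (4,2)(W) are all W)
(5,1): L (options (1,1)(W), (5,0)(W) are all W)
(5,3): L (options (1,3)(W), (5,2)(W) are all W)
(6,1): L (options (2,1)(W), (6,0)(W) are all W)
(6,3): L (options (2,3)(W), (6,2)(W) are all W)
(7,1): L (options (3,1)(W), (7,0)(W) are all W)
(7,3): L (options (3,3)(W), (7,2)(W) are all W)
(8,0): L (sole option (4,0)(W) is W)
(8,2): L (options (4,2)(W), (8,1)(W) are all W)
(8,5): L (options (4,5)(W), (8,4)(W), (8,1)(W) are all W)
(9,0): L (sole option (5,0)(W) is W)
(9,2): L (options (5,2)(W), (9,1)(W) are all W)
(9,5): L (options (5,5)(W), (9,4)(W), (9,1)(W) are all W)
Every other cell has at least one move into one of the L cells above, so it is W.
L cells per row: a=0: 3, a=1: 3, a=2: 3, a=3: 3, a=4: 2, a=5: 2, a=6: 2, a=7: 2, a=8: 3, a=9: 3; total 26.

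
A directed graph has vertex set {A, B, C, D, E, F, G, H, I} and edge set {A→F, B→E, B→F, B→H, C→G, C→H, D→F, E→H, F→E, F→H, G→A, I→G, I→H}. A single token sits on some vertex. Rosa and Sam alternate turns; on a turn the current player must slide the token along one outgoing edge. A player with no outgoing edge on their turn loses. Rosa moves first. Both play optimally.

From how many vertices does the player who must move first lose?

Build the W/L table. Terminal = L. A non-terminal position is W if it has a move to some L; otherwise it is L.
Every edge goes from a vertex to one that appears earlier in the order H, E, F, B, A, G, C, I, D, so processing vertices in that order labels each vertex after all of its successors.
H: no outgoing edge → L
E: can move to H, which is L ⇒ W
F: can move to H, which is L ⇒ W
B: can move to H, which is L ⇒ W
A: the only move is to F(W), a W ⇒ L
G: can move to A, which is L ⇒ W
C: can move to H, which is L ⇒ W
I: can move to H, which is L ⇒ W
D: the only move is to F(W), a W ⇒ L
The L vertices are A, D, H; that is 3 in all.

3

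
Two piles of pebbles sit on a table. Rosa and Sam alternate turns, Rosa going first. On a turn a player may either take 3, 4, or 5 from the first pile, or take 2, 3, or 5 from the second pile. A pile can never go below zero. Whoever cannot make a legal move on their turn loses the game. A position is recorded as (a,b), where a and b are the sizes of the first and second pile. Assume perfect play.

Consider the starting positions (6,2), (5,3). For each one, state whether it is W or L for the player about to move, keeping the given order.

(6,2): W, (5,3): L

Label each position W (a win for the player to move) or L (a loss). A position with no legal move is L; any other position is W exactly when some move reaches an L, and L when every move reaches a W.
No move ever increases a pile, so every position that can arise here has a ≤ 6 and b ≤ 3; it is enough to label the cells with 0 ≤ a ≤ 6 and 0 ≤ b ≤ 3.
Every move lowers a or b (never raises either), so fill the grid row by row in increasing a, and left to right within a row: each cell's successors are then already labelled.
      b=0  b=1  b=2  b=3
a=0:    L    L    W    W
a=1:    L    L    W    W
a=2:    L    L    W    W
a=3:    W    W    L    L
a=4:    W    W    L    L
a=5:    W    W    L    L
a=6:    W    W    W    W
Cells with no legal move (terminal, hence L): (0,0), (0,1), (1,0), (1,1), (2,0), (2,1).
The remaining L cells, each justified by listing all of its moves:
(3,2): only reaches (0,2)(W), (3,0)(W), all W → L
(3,3): only reaches (0,3)(W), (3,1)(W), (3,0)(W), all W → L
(4,2): only reaches (1,2)(W), (0,2)(W), (4,0)(W), all W → L
(4,3): only reaches (1,3)(W), (0,3)(W), (4,1)(W), (4,0)(W), all W → L
(5,2): only reaches (2,2)(W), (1,2)(W), (0,2)(W), (5,0)(W), all W → L
(5,3): only reaches (2,3)(W), (1,3)(W), (0,3)(W), (5,1)(W), (5,0)(W), all W → L
Every other cell has at least one move into one of the L cells above, so it is W.
(6,2): the move to (3,2) reaches an L cell, so W
(5,3): one of the L cells justified above, so L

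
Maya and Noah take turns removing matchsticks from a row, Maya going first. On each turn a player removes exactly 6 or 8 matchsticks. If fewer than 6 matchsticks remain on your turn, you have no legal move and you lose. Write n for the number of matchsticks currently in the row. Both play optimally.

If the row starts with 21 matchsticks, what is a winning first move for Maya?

Remove 6, leaving 15.

Build the W/L table. Terminal = L. A non-terminal position is W if it has a move to some L; otherwise it is L.
n=0: no move → L
n=1: no move → L
n=2: no move → L
n=3: no move → L
n=4: no move → L
n=5: no move → L
n=6: reaches L-position 0 → W
n=7: reaches L-position 1 → W
n=8: reaches L-position 2 → W
n=9: reaches L-position 3 → W
n=10: reaches L-position 4 → W
n=11: reaches L-position 5 → W
n=12: reaches L-position 4 → W
n=13: reaches L-position 5 → W
n=14: only reaches 8(W), 6(W), all W → L
n=15: only reaches 9(W), 7(W), all W → L
n=16: only reaches 10(W), 8(W), all W → L
n=17: only reaches 11(W), 9(W), all W → L
n=18: only reaches 12(W), 10(W), all W → L
n=19: only reaches 13(W), 11(W), all W → L
n=20: reaches L-position 14 → W
n=21: reaches L-position 15 → W
From 21, the L positions reachable in one move are: 15.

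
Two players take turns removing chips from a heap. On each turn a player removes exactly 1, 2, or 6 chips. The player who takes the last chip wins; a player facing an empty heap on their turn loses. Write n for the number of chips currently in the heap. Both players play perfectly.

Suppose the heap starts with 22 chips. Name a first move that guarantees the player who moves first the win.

Remove 1, leaving 21.

Use the standard recursion: the mover loses at a terminal position; elsewhere, the mover wins exactly when some move hands the opponent an L position.
n=0: no move → L
n=1: →0(L), so W
n=2: →0(L), so W
n=3: →2(W), 1(W) — all W, so L
n=4: →3(L), so W
n=5: →3(L), so W
n=6: →0(L), so W
n=7: →6(W), 5(W), 1(W) — all W, so L
n=8: →7(L), so W
n=9: →7(L), so W
n=10: →9(W), 8(W), 4(W) — all W, so L
n=11: →10(L), so W
n=12: →10(L), so W
n=13: →7(L), so W
n=14: →13(W), 12(W), 8(W) — all W, so L
n=15: →14(L), so W
n=16: →14(L), so W
n=17: →16(W), 15(W), 11(W) — all W, so L
n=18: →17(L), so W
n=19: →17(L), so W
n=20: →14(L), so W
n=21: →20(W), 19(W), 15(W) — all W, so L
n=22: →21(L), so W
From 22, the L positions reachable in one move are: 21.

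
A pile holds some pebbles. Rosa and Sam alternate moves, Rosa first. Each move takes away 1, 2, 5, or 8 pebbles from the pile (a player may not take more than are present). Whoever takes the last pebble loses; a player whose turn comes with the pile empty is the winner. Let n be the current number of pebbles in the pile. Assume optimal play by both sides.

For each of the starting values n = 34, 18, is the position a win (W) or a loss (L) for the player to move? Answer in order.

34: L, 18: W

Build the W/L table. Terminal = W. A non-terminal position is W if it has a move to some L; otherwise it is L.
n=0: no move; the opponent has just taken the last pebble and therefore loses → W
n=1: the only move is to 0(W), a W ⇒ L
n=2: can move to 1, which is L ⇒ W
n=3: can move to 1, which is L ⇒ W
n=4: moves to 3(W), 2(W); every one is W ⇒ L
n=5: can move to 4, which is L ⇒ W
n=6: can move to 4, which is L ⇒ W
n=7: moves to 6(W), 5(W), 2(W); every one is W ⇒ L
n=8: can move to 7, which is L ⇒ W
n=9: can move to 7, which is L ⇒ W
n=10: moves to 9(W), 8(W), 5(W), 2(W); every one is W ⇒ L
n=11: can move to 10, which is L ⇒ W
n=12: can move to 10, which is L ⇒ W
n=13: moves to 12(W), 11(W), 8(W), 5(W); every one is W ⇒ L
n=14: can move to 13, which is L ⇒ W
n=15: can move to 13, which is L ⇒ W
n=16: moves to 15(W), 14(W), 11(W), 8(W); every one is W ⇒ L
n=17: can move to 16, which is L ⇒ W
n=18: can move to 16, which is L ⇒ W
n=19: moves to 18(W), 17(W), 14(W), 11(W); every one is W ⇒ L
n=20: can move to 19, which is L ⇒ W
n=21: can move to 19, which is L ⇒ W
n=22: moves to 21(W), 20(W), 17(W), 14(W); every one is W ⇒ L
n=23: can move to 22, which is L ⇒ W
n=24: can move to 22, which is L ⇒ W
n=25: moves to 24(W), 23(W), 20(W), 17(W); every one is W ⇒ L
n=26: can move to 25, which is L ⇒ W
n=27: can move to 25, which is L ⇒ W
n=28: moves to 27(W), 26(W), 23(W), 20(W); every one is W ⇒ L
n=29: can move to 28, which is L ⇒ W
n=30: can move to 28, which is L ⇒ W
n=31: moves to 30(W), 29(W), 26(W), 23(W); every one is W ⇒ L
n=32: can move to 31, which is L ⇒ W
n=33: can move to 31, which is L ⇒ W
n=34: moves to 33(W), 32(W), 29(W), 26(W); every one is W ⇒ L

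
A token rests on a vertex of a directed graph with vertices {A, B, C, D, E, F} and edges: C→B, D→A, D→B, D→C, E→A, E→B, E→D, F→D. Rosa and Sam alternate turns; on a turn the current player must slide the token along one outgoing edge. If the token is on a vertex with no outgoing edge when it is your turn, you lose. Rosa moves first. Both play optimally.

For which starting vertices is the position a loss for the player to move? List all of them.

Positions with no move are L. A position that does have a move is losing for the player to move precisely when every available move leads to a winning position for the opponent. Fill in the labels:
Every edge goes from a vertex to one that appears earlier in the order B, A, C, D, F, E, so processing vertices in that order labels each vertex after all of its successors.
B: no outgoing edge → L
A: no outgoing edge → L
C: reaches L-position B → W
D: reaches L-position A → W
F: only reaches D(W), which is W → L
E: reaches L-position A → W
The losing starting vertices are exactly the entries labelled L in this table (3 of them).

A, B, F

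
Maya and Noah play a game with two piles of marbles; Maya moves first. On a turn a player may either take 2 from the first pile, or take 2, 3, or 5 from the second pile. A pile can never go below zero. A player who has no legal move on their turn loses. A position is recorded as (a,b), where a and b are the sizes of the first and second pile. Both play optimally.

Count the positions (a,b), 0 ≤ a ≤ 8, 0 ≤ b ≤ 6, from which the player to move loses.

18

Compute win/loss labels from the base case upward. A position with no move is L. Any other position is W if it can reach an L in one move, else L.
Every move lowers a or b (never raises either), so fill the grid row by row in increasing a, and left to right within a row: each cell's successors are then already labelled.
      b=0  b=1  b=2  b=3  b=4  b=5  b=6
a=0:    L    L    W    W    W    W    W
a=1:    L    L    W    W    W    W    W
a=2:    W    W    L    L    W    W    W
a=3:    W    W    L    L    W    W    W
a=4:    L    L    W    W    W    W    W
a=5:    L    L    W    W    W    W    W
a=6:    W    W    L    L    W    W    W
a=7:    W    W    L    L    W    W    W
a=8:    L    L    W    W    W    W    W
Cells with no legal move (terminal, hence L): (0,0), (0,1), (1,0), (1,1).
The remaining L cells, each justified by listing all of its moves:
(2,2): L (options (0,2)(W), (2,0)(W) are all W)
(2,3): L (options (0,3)(W), (2,1)(W), (2,0)(W) are all W)
(3,2): L (options (1,2)(W), (3,0)(W) are all W)
(3,3): L (options (1,3)(W), (3,1)(W), (3,0)(W) are all W)
(4,0): L (sole option (2,0)(W) is W)
(4,1): L (sole option (2,1)(W) is W)
(5,0): L (sole option (3,0)(W) is W)
(5,1): L (sole option (3,1)(W) is W)
(6,2): L (options (4,2)(W), (6,0)(W) are all W)
(6,3): L (options (4,3)(W), (6,1)(W), (6,0)(W) are all W)
(7,2): L (options (5,2)(W), (7,0)(W) are all W)
(7,3): L (options (5,3)(W), (7,1)(W), (7,0)(W) are all W)
(8,0): L (sole option (6,0)(W) is W)
(8,1): L (sole option (6,1)(W) is W)
Every other cell has at least one move into one of the L cells above, so it is W.
L cells per row: a=0: 2, a=1: 2, a=2: 2, a=3: 2, a=4: 2, a=5: 2, a=6: 2, a=7: 2, a=8: 2; total 18.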